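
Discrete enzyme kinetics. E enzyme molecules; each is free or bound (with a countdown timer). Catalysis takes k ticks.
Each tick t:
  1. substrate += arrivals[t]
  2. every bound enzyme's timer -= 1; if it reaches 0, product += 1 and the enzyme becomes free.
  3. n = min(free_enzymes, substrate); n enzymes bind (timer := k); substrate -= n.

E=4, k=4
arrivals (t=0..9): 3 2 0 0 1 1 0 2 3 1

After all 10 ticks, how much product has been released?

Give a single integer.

t=0: arr=3 -> substrate=0 bound=3 product=0
t=1: arr=2 -> substrate=1 bound=4 product=0
t=2: arr=0 -> substrate=1 bound=4 product=0
t=3: arr=0 -> substrate=1 bound=4 product=0
t=4: arr=1 -> substrate=0 bound=3 product=3
t=5: arr=1 -> substrate=0 bound=3 product=4
t=6: arr=0 -> substrate=0 bound=3 product=4
t=7: arr=2 -> substrate=1 bound=4 product=4
t=8: arr=3 -> substrate=2 bound=4 product=6
t=9: arr=1 -> substrate=2 bound=4 product=7

Answer: 7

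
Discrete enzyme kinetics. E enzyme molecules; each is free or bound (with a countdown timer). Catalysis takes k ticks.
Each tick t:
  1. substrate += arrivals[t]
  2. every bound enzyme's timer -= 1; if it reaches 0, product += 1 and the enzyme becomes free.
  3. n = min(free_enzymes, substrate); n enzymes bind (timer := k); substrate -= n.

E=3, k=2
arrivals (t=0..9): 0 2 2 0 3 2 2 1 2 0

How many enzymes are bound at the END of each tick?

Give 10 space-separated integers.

t=0: arr=0 -> substrate=0 bound=0 product=0
t=1: arr=2 -> substrate=0 bound=2 product=0
t=2: arr=2 -> substrate=1 bound=3 product=0
t=3: arr=0 -> substrate=0 bound=2 product=2
t=4: arr=3 -> substrate=1 bound=3 product=3
t=5: arr=2 -> substrate=2 bound=3 product=4
t=6: arr=2 -> substrate=2 bound=3 product=6
t=7: arr=1 -> substrate=2 bound=3 product=7
t=8: arr=2 -> substrate=2 bound=3 product=9
t=9: arr=0 -> substrate=1 bound=3 product=10

Answer: 0 2 3 2 3 3 3 3 3 3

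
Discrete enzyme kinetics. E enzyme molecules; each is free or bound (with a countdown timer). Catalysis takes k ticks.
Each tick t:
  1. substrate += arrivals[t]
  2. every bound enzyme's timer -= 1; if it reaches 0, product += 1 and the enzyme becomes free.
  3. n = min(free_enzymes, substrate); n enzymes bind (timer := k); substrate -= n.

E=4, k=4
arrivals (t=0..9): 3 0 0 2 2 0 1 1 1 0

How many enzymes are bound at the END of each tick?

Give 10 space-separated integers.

Answer: 3 3 3 4 4 4 4 4 3 3

Derivation:
t=0: arr=3 -> substrate=0 bound=3 product=0
t=1: arr=0 -> substrate=0 bound=3 product=0
t=2: arr=0 -> substrate=0 bound=3 product=0
t=3: arr=2 -> substrate=1 bound=4 product=0
t=4: arr=2 -> substrate=0 bound=4 product=3
t=5: arr=0 -> substrate=0 bound=4 product=3
t=6: arr=1 -> substrate=1 bound=4 product=3
t=7: arr=1 -> substrate=1 bound=4 product=4
t=8: arr=1 -> substrate=0 bound=3 product=7
t=9: arr=0 -> substrate=0 bound=3 product=7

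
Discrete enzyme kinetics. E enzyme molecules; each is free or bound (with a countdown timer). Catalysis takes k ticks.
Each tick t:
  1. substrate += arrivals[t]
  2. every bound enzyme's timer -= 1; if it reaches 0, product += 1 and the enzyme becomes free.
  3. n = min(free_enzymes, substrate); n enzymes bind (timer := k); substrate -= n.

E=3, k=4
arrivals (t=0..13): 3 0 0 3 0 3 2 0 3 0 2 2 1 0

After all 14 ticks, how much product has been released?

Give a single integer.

Answer: 9

Derivation:
t=0: arr=3 -> substrate=0 bound=3 product=0
t=1: arr=0 -> substrate=0 bound=3 product=0
t=2: arr=0 -> substrate=0 bound=3 product=0
t=3: arr=3 -> substrate=3 bound=3 product=0
t=4: arr=0 -> substrate=0 bound=3 product=3
t=5: arr=3 -> substrate=3 bound=3 product=3
t=6: arr=2 -> substrate=5 bound=3 product=3
t=7: arr=0 -> substrate=5 bound=3 product=3
t=8: arr=3 -> substrate=5 bound=3 product=6
t=9: arr=0 -> substrate=5 bound=3 product=6
t=10: arr=2 -> substrate=7 bound=3 product=6
t=11: arr=2 -> substrate=9 bound=3 product=6
t=12: arr=1 -> substrate=7 bound=3 product=9
t=13: arr=0 -> substrate=7 bound=3 product=9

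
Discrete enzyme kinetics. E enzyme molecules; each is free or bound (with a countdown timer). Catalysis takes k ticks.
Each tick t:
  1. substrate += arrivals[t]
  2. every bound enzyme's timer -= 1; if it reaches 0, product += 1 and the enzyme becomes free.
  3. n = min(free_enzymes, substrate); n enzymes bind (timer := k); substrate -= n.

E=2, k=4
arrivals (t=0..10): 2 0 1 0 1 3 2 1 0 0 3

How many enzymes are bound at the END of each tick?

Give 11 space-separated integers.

Answer: 2 2 2 2 2 2 2 2 2 2 2

Derivation:
t=0: arr=2 -> substrate=0 bound=2 product=0
t=1: arr=0 -> substrate=0 bound=2 product=0
t=2: arr=1 -> substrate=1 bound=2 product=0
t=3: arr=0 -> substrate=1 bound=2 product=0
t=4: arr=1 -> substrate=0 bound=2 product=2
t=5: arr=3 -> substrate=3 bound=2 product=2
t=6: arr=2 -> substrate=5 bound=2 product=2
t=7: arr=1 -> substrate=6 bound=2 product=2
t=8: arr=0 -> substrate=4 bound=2 product=4
t=9: arr=0 -> substrate=4 bound=2 product=4
t=10: arr=3 -> substrate=7 bound=2 product=4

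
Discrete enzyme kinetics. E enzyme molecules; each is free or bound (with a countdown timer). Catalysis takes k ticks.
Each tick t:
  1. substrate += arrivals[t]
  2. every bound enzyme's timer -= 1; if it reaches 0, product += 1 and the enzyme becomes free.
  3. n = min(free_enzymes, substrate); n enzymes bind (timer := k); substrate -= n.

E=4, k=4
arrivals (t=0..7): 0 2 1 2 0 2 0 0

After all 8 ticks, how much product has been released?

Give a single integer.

Answer: 4

Derivation:
t=0: arr=0 -> substrate=0 bound=0 product=0
t=1: arr=2 -> substrate=0 bound=2 product=0
t=2: arr=1 -> substrate=0 bound=3 product=0
t=3: arr=2 -> substrate=1 bound=4 product=0
t=4: arr=0 -> substrate=1 bound=4 product=0
t=5: arr=2 -> substrate=1 bound=4 product=2
t=6: arr=0 -> substrate=0 bound=4 product=3
t=7: arr=0 -> substrate=0 bound=3 product=4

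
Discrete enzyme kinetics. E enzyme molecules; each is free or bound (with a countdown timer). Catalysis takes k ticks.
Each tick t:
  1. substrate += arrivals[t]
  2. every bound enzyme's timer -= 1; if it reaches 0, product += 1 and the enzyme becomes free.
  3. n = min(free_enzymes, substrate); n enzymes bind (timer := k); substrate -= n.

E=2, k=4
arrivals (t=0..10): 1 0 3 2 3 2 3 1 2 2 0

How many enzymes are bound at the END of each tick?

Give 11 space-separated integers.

t=0: arr=1 -> substrate=0 bound=1 product=0
t=1: arr=0 -> substrate=0 bound=1 product=0
t=2: arr=3 -> substrate=2 bound=2 product=0
t=3: arr=2 -> substrate=4 bound=2 product=0
t=4: arr=3 -> substrate=6 bound=2 product=1
t=5: arr=2 -> substrate=8 bound=2 product=1
t=6: arr=3 -> substrate=10 bound=2 product=2
t=7: arr=1 -> substrate=11 bound=2 product=2
t=8: arr=2 -> substrate=12 bound=2 product=3
t=9: arr=2 -> substrate=14 bound=2 product=3
t=10: arr=0 -> substrate=13 bound=2 product=4

Answer: 1 1 2 2 2 2 2 2 2 2 2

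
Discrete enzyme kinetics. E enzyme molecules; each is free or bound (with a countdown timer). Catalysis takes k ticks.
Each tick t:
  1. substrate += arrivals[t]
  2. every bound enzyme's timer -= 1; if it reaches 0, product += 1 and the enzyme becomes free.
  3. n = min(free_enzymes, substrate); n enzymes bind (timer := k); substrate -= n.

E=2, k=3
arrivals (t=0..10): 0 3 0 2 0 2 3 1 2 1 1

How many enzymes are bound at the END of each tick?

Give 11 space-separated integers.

Answer: 0 2 2 2 2 2 2 2 2 2 2

Derivation:
t=0: arr=0 -> substrate=0 bound=0 product=0
t=1: arr=3 -> substrate=1 bound=2 product=0
t=2: arr=0 -> substrate=1 bound=2 product=0
t=3: arr=2 -> substrate=3 bound=2 product=0
t=4: arr=0 -> substrate=1 bound=2 product=2
t=5: arr=2 -> substrate=3 bound=2 product=2
t=6: arr=3 -> substrate=6 bound=2 product=2
t=7: arr=1 -> substrate=5 bound=2 product=4
t=8: arr=2 -> substrate=7 bound=2 product=4
t=9: arr=1 -> substrate=8 bound=2 product=4
t=10: arr=1 -> substrate=7 bound=2 product=6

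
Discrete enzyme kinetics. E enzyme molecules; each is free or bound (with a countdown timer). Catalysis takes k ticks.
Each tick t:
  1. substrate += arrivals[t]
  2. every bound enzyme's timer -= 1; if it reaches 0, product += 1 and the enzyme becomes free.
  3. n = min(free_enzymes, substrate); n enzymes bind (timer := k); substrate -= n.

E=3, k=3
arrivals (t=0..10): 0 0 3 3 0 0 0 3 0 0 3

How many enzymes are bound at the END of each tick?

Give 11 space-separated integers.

t=0: arr=0 -> substrate=0 bound=0 product=0
t=1: arr=0 -> substrate=0 bound=0 product=0
t=2: arr=3 -> substrate=0 bound=3 product=0
t=3: arr=3 -> substrate=3 bound=3 product=0
t=4: arr=0 -> substrate=3 bound=3 product=0
t=5: arr=0 -> substrate=0 bound=3 product=3
t=6: arr=0 -> substrate=0 bound=3 product=3
t=7: arr=3 -> substrate=3 bound=3 product=3
t=8: arr=0 -> substrate=0 bound=3 product=6
t=9: arr=0 -> substrate=0 bound=3 product=6
t=10: arr=3 -> substrate=3 bound=3 product=6

Answer: 0 0 3 3 3 3 3 3 3 3 3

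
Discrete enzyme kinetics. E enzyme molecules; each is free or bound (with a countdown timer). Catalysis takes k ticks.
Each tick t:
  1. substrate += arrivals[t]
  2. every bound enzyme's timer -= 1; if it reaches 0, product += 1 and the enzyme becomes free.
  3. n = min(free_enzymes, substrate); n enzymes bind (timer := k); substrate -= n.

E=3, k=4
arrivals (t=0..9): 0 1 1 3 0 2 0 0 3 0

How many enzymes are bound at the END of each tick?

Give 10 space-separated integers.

t=0: arr=0 -> substrate=0 bound=0 product=0
t=1: arr=1 -> substrate=0 bound=1 product=0
t=2: arr=1 -> substrate=0 bound=2 product=0
t=3: arr=3 -> substrate=2 bound=3 product=0
t=4: arr=0 -> substrate=2 bound=3 product=0
t=5: arr=2 -> substrate=3 bound=3 product=1
t=6: arr=0 -> substrate=2 bound=3 product=2
t=7: arr=0 -> substrate=1 bound=3 product=3
t=8: arr=3 -> substrate=4 bound=3 product=3
t=9: arr=0 -> substrate=3 bound=3 product=4

Answer: 0 1 2 3 3 3 3 3 3 3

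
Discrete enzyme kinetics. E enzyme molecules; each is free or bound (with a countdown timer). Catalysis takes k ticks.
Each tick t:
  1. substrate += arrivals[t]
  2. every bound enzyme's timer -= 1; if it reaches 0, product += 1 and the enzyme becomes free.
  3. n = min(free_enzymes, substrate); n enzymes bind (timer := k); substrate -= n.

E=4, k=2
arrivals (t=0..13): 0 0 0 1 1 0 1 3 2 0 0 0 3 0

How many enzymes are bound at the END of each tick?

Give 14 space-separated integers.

t=0: arr=0 -> substrate=0 bound=0 product=0
t=1: arr=0 -> substrate=0 bound=0 product=0
t=2: arr=0 -> substrate=0 bound=0 product=0
t=3: arr=1 -> substrate=0 bound=1 product=0
t=4: arr=1 -> substrate=0 bound=2 product=0
t=5: arr=0 -> substrate=0 bound=1 product=1
t=6: arr=1 -> substrate=0 bound=1 product=2
t=7: arr=3 -> substrate=0 bound=4 product=2
t=8: arr=2 -> substrate=1 bound=4 product=3
t=9: arr=0 -> substrate=0 bound=2 product=6
t=10: arr=0 -> substrate=0 bound=1 product=7
t=11: arr=0 -> substrate=0 bound=0 product=8
t=12: arr=3 -> substrate=0 bound=3 product=8
t=13: arr=0 -> substrate=0 bound=3 product=8

Answer: 0 0 0 1 2 1 1 4 4 2 1 0 3 3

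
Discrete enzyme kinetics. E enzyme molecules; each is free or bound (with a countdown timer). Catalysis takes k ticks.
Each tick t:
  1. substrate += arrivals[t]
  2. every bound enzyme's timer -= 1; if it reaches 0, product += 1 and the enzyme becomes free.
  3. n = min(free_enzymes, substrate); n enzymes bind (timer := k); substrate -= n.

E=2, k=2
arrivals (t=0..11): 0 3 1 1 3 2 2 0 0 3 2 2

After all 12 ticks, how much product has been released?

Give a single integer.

Answer: 10

Derivation:
t=0: arr=0 -> substrate=0 bound=0 product=0
t=1: arr=3 -> substrate=1 bound=2 product=0
t=2: arr=1 -> substrate=2 bound=2 product=0
t=3: arr=1 -> substrate=1 bound=2 product=2
t=4: arr=3 -> substrate=4 bound=2 product=2
t=5: arr=2 -> substrate=4 bound=2 product=4
t=6: arr=2 -> substrate=6 bound=2 product=4
t=7: arr=0 -> substrate=4 bound=2 product=6
t=8: arr=0 -> substrate=4 bound=2 product=6
t=9: arr=3 -> substrate=5 bound=2 product=8
t=10: arr=2 -> substrate=7 bound=2 product=8
t=11: arr=2 -> substrate=7 bound=2 product=10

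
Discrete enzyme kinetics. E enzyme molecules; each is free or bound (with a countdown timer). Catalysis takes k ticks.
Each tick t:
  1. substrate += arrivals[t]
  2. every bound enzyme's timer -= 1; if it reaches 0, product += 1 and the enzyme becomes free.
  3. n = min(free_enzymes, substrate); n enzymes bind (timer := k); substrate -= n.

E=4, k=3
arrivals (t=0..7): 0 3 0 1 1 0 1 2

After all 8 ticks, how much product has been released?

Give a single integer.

Answer: 5

Derivation:
t=0: arr=0 -> substrate=0 bound=0 product=0
t=1: arr=3 -> substrate=0 bound=3 product=0
t=2: arr=0 -> substrate=0 bound=3 product=0
t=3: arr=1 -> substrate=0 bound=4 product=0
t=4: arr=1 -> substrate=0 bound=2 product=3
t=5: arr=0 -> substrate=0 bound=2 product=3
t=6: arr=1 -> substrate=0 bound=2 product=4
t=7: arr=2 -> substrate=0 bound=3 product=5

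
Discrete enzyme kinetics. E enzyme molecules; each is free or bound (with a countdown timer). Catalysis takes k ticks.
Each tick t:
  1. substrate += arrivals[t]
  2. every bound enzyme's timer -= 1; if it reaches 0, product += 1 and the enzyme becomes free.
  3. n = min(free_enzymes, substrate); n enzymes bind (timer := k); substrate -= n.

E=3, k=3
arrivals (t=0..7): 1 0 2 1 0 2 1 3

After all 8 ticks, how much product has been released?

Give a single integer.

Answer: 4

Derivation:
t=0: arr=1 -> substrate=0 bound=1 product=0
t=1: arr=0 -> substrate=0 bound=1 product=0
t=2: arr=2 -> substrate=0 bound=3 product=0
t=3: arr=1 -> substrate=0 bound=3 product=1
t=4: arr=0 -> substrate=0 bound=3 product=1
t=5: arr=2 -> substrate=0 bound=3 product=3
t=6: arr=1 -> substrate=0 bound=3 product=4
t=7: arr=3 -> substrate=3 bound=3 product=4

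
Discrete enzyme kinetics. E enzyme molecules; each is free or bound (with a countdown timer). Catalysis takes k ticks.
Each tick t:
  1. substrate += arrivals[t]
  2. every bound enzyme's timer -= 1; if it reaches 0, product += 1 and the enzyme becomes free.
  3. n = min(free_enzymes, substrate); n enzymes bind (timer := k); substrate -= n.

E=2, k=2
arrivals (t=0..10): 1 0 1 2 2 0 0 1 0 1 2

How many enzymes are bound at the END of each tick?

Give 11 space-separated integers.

t=0: arr=1 -> substrate=0 bound=1 product=0
t=1: arr=0 -> substrate=0 bound=1 product=0
t=2: arr=1 -> substrate=0 bound=1 product=1
t=3: arr=2 -> substrate=1 bound=2 product=1
t=4: arr=2 -> substrate=2 bound=2 product=2
t=5: arr=0 -> substrate=1 bound=2 product=3
t=6: arr=0 -> substrate=0 bound=2 product=4
t=7: arr=1 -> substrate=0 bound=2 product=5
t=8: arr=0 -> substrate=0 bound=1 product=6
t=9: arr=1 -> substrate=0 bound=1 product=7
t=10: arr=2 -> substrate=1 bound=2 product=7

Answer: 1 1 1 2 2 2 2 2 1 1 2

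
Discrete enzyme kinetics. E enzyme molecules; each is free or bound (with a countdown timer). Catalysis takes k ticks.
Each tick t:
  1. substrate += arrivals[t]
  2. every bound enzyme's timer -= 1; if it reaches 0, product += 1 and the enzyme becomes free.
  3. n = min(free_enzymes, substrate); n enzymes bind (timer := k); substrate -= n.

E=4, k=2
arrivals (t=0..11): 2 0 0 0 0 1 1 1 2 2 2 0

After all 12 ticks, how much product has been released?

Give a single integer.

Answer: 9

Derivation:
t=0: arr=2 -> substrate=0 bound=2 product=0
t=1: arr=0 -> substrate=0 bound=2 product=0
t=2: arr=0 -> substrate=0 bound=0 product=2
t=3: arr=0 -> substrate=0 bound=0 product=2
t=4: arr=0 -> substrate=0 bound=0 product=2
t=5: arr=1 -> substrate=0 bound=1 product=2
t=6: arr=1 -> substrate=0 bound=2 product=2
t=7: arr=1 -> substrate=0 bound=2 product=3
t=8: arr=2 -> substrate=0 bound=3 product=4
t=9: arr=2 -> substrate=0 bound=4 product=5
t=10: arr=2 -> substrate=0 bound=4 product=7
t=11: arr=0 -> substrate=0 bound=2 product=9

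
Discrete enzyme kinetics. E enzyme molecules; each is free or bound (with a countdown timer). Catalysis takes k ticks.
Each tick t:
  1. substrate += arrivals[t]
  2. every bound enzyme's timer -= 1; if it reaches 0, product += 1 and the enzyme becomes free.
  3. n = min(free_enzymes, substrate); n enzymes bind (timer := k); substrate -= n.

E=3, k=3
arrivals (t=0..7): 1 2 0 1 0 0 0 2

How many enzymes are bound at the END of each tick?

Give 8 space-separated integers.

t=0: arr=1 -> substrate=0 bound=1 product=0
t=1: arr=2 -> substrate=0 bound=3 product=0
t=2: arr=0 -> substrate=0 bound=3 product=0
t=3: arr=1 -> substrate=0 bound=3 product=1
t=4: arr=0 -> substrate=0 bound=1 product=3
t=5: arr=0 -> substrate=0 bound=1 product=3
t=6: arr=0 -> substrate=0 bound=0 product=4
t=7: arr=2 -> substrate=0 bound=2 product=4

Answer: 1 3 3 3 1 1 0 2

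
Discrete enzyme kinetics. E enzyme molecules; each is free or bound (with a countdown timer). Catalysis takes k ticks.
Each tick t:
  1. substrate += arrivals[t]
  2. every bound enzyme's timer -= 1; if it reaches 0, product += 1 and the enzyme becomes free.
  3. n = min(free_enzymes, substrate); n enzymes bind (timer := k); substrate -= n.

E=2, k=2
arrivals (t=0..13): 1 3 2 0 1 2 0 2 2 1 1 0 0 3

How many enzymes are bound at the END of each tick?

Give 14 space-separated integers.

Answer: 1 2 2 2 2 2 2 2 2 2 2 2 2 2

Derivation:
t=0: arr=1 -> substrate=0 bound=1 product=0
t=1: arr=3 -> substrate=2 bound=2 product=0
t=2: arr=2 -> substrate=3 bound=2 product=1
t=3: arr=0 -> substrate=2 bound=2 product=2
t=4: arr=1 -> substrate=2 bound=2 product=3
t=5: arr=2 -> substrate=3 bound=2 product=4
t=6: arr=0 -> substrate=2 bound=2 product=5
t=7: arr=2 -> substrate=3 bound=2 product=6
t=8: arr=2 -> substrate=4 bound=2 product=7
t=9: arr=1 -> substrate=4 bound=2 product=8
t=10: arr=1 -> substrate=4 bound=2 product=9
t=11: arr=0 -> substrate=3 bound=2 product=10
t=12: arr=0 -> substrate=2 bound=2 product=11
t=13: arr=3 -> substrate=4 bound=2 product=12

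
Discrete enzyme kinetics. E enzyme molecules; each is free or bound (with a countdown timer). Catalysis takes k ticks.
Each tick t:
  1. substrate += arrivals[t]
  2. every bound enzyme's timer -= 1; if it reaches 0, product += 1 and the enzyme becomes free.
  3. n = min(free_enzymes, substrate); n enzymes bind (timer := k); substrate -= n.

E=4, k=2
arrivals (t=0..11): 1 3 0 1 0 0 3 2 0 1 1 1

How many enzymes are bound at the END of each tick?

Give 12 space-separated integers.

t=0: arr=1 -> substrate=0 bound=1 product=0
t=1: arr=3 -> substrate=0 bound=4 product=0
t=2: arr=0 -> substrate=0 bound=3 product=1
t=3: arr=1 -> substrate=0 bound=1 product=4
t=4: arr=0 -> substrate=0 bound=1 product=4
t=5: arr=0 -> substrate=0 bound=0 product=5
t=6: arr=3 -> substrate=0 bound=3 product=5
t=7: arr=2 -> substrate=1 bound=4 product=5
t=8: arr=0 -> substrate=0 bound=2 product=8
t=9: arr=1 -> substrate=0 bound=2 product=9
t=10: arr=1 -> substrate=0 bound=2 product=10
t=11: arr=1 -> substrate=0 bound=2 product=11

Answer: 1 4 3 1 1 0 3 4 2 2 2 2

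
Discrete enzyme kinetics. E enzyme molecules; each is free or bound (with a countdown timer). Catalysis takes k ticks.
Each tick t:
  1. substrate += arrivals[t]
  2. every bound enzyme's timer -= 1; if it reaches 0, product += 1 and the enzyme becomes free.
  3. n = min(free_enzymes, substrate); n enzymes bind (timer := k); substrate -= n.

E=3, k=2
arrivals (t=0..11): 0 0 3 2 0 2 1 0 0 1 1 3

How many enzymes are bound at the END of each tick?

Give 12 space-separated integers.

Answer: 0 0 3 3 2 3 3 2 0 1 2 3

Derivation:
t=0: arr=0 -> substrate=0 bound=0 product=0
t=1: arr=0 -> substrate=0 bound=0 product=0
t=2: arr=3 -> substrate=0 bound=3 product=0
t=3: arr=2 -> substrate=2 bound=3 product=0
t=4: arr=0 -> substrate=0 bound=2 product=3
t=5: arr=2 -> substrate=1 bound=3 product=3
t=6: arr=1 -> substrate=0 bound=3 product=5
t=7: arr=0 -> substrate=0 bound=2 product=6
t=8: arr=0 -> substrate=0 bound=0 product=8
t=9: arr=1 -> substrate=0 bound=1 product=8
t=10: arr=1 -> substrate=0 bound=2 product=8
t=11: arr=3 -> substrate=1 bound=3 product=9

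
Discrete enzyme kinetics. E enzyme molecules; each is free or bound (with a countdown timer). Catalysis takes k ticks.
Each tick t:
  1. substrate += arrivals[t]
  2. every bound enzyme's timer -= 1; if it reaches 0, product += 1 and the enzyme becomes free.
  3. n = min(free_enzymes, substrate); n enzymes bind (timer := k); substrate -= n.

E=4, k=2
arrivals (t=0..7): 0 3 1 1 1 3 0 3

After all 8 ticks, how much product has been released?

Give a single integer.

Answer: 9

Derivation:
t=0: arr=0 -> substrate=0 bound=0 product=0
t=1: arr=3 -> substrate=0 bound=3 product=0
t=2: arr=1 -> substrate=0 bound=4 product=0
t=3: arr=1 -> substrate=0 bound=2 product=3
t=4: arr=1 -> substrate=0 bound=2 product=4
t=5: arr=3 -> substrate=0 bound=4 product=5
t=6: arr=0 -> substrate=0 bound=3 product=6
t=7: arr=3 -> substrate=0 bound=3 product=9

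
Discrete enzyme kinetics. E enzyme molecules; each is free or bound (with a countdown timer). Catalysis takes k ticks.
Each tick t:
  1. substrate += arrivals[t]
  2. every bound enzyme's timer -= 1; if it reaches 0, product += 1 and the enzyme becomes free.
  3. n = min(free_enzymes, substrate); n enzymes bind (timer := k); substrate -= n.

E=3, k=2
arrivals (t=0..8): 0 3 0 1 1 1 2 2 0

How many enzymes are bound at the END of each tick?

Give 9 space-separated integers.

t=0: arr=0 -> substrate=0 bound=0 product=0
t=1: arr=3 -> substrate=0 bound=3 product=0
t=2: arr=0 -> substrate=0 bound=3 product=0
t=3: arr=1 -> substrate=0 bound=1 product=3
t=4: arr=1 -> substrate=0 bound=2 product=3
t=5: arr=1 -> substrate=0 bound=2 product=4
t=6: arr=2 -> substrate=0 bound=3 product=5
t=7: arr=2 -> substrate=1 bound=3 product=6
t=8: arr=0 -> substrate=0 bound=2 product=8

Answer: 0 3 3 1 2 2 3 3 2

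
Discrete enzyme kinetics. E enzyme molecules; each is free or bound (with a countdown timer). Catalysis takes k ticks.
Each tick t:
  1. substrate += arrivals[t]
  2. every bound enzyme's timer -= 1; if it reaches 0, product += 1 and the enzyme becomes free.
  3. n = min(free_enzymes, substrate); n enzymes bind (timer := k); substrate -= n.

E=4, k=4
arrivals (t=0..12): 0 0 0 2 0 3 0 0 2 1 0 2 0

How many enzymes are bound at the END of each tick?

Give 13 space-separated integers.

Answer: 0 0 0 2 2 4 4 3 4 4 4 4 4

Derivation:
t=0: arr=0 -> substrate=0 bound=0 product=0
t=1: arr=0 -> substrate=0 bound=0 product=0
t=2: arr=0 -> substrate=0 bound=0 product=0
t=3: arr=2 -> substrate=0 bound=2 product=0
t=4: arr=0 -> substrate=0 bound=2 product=0
t=5: arr=3 -> substrate=1 bound=4 product=0
t=6: arr=0 -> substrate=1 bound=4 product=0
t=7: arr=0 -> substrate=0 bound=3 product=2
t=8: arr=2 -> substrate=1 bound=4 product=2
t=9: arr=1 -> substrate=0 bound=4 product=4
t=10: arr=0 -> substrate=0 bound=4 product=4
t=11: arr=2 -> substrate=1 bound=4 product=5
t=12: arr=0 -> substrate=0 bound=4 product=6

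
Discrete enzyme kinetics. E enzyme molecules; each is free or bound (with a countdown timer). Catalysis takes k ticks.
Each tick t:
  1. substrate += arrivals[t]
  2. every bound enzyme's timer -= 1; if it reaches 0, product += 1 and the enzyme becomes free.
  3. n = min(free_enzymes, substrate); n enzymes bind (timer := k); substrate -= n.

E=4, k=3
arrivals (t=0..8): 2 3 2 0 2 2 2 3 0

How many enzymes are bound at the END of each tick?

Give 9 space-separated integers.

t=0: arr=2 -> substrate=0 bound=2 product=0
t=1: arr=3 -> substrate=1 bound=4 product=0
t=2: arr=2 -> substrate=3 bound=4 product=0
t=3: arr=0 -> substrate=1 bound=4 product=2
t=4: arr=2 -> substrate=1 bound=4 product=4
t=5: arr=2 -> substrate=3 bound=4 product=4
t=6: arr=2 -> substrate=3 bound=4 product=6
t=7: arr=3 -> substrate=4 bound=4 product=8
t=8: arr=0 -> substrate=4 bound=4 product=8

Answer: 2 4 4 4 4 4 4 4 4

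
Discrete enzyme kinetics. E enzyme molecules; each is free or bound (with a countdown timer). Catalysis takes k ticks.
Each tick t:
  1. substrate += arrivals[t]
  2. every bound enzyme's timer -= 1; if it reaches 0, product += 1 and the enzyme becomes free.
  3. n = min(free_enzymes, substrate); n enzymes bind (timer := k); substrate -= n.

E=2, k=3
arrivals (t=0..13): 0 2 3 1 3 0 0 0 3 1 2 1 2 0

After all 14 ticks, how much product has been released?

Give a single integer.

Answer: 8

Derivation:
t=0: arr=0 -> substrate=0 bound=0 product=0
t=1: arr=2 -> substrate=0 bound=2 product=0
t=2: arr=3 -> substrate=3 bound=2 product=0
t=3: arr=1 -> substrate=4 bound=2 product=0
t=4: arr=3 -> substrate=5 bound=2 product=2
t=5: arr=0 -> substrate=5 bound=2 product=2
t=6: arr=0 -> substrate=5 bound=2 product=2
t=7: arr=0 -> substrate=3 bound=2 product=4
t=8: arr=3 -> substrate=6 bound=2 product=4
t=9: arr=1 -> substrate=7 bound=2 product=4
t=10: arr=2 -> substrate=7 bound=2 product=6
t=11: arr=1 -> substrate=8 bound=2 product=6
t=12: arr=2 -> substrate=10 bound=2 product=6
t=13: arr=0 -> substrate=8 bound=2 product=8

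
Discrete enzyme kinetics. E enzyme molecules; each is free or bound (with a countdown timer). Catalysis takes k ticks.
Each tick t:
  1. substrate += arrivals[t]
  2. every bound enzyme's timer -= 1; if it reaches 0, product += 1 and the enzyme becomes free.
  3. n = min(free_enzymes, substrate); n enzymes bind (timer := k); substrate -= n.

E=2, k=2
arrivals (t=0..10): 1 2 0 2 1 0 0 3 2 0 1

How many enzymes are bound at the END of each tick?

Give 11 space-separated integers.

t=0: arr=1 -> substrate=0 bound=1 product=0
t=1: arr=2 -> substrate=1 bound=2 product=0
t=2: arr=0 -> substrate=0 bound=2 product=1
t=3: arr=2 -> substrate=1 bound=2 product=2
t=4: arr=1 -> substrate=1 bound=2 product=3
t=5: arr=0 -> substrate=0 bound=2 product=4
t=6: arr=0 -> substrate=0 bound=1 product=5
t=7: arr=3 -> substrate=1 bound=2 product=6
t=8: arr=2 -> substrate=3 bound=2 product=6
t=9: arr=0 -> substrate=1 bound=2 product=8
t=10: arr=1 -> substrate=2 bound=2 product=8

Answer: 1 2 2 2 2 2 1 2 2 2 2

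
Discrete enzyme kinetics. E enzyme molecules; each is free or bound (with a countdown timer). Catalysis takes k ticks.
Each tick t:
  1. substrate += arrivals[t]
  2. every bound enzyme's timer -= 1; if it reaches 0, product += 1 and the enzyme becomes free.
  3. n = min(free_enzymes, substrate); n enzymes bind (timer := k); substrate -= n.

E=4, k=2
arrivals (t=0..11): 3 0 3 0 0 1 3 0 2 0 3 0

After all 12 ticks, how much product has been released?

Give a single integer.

t=0: arr=3 -> substrate=0 bound=3 product=0
t=1: arr=0 -> substrate=0 bound=3 product=0
t=2: arr=3 -> substrate=0 bound=3 product=3
t=3: arr=0 -> substrate=0 bound=3 product=3
t=4: arr=0 -> substrate=0 bound=0 product=6
t=5: arr=1 -> substrate=0 bound=1 product=6
t=6: arr=3 -> substrate=0 bound=4 product=6
t=7: arr=0 -> substrate=0 bound=3 product=7
t=8: arr=2 -> substrate=0 bound=2 product=10
t=9: arr=0 -> substrate=0 bound=2 product=10
t=10: arr=3 -> substrate=0 bound=3 product=12
t=11: arr=0 -> substrate=0 bound=3 product=12

Answer: 12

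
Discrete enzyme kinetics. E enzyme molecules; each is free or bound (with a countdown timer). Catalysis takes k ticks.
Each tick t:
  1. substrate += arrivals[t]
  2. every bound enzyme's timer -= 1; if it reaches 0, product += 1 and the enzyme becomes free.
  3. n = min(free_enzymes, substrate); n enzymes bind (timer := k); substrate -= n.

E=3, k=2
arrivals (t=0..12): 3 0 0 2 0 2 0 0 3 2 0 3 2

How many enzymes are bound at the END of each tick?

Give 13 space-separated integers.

Answer: 3 3 0 2 2 2 2 0 3 3 2 3 3

Derivation:
t=0: arr=3 -> substrate=0 bound=3 product=0
t=1: arr=0 -> substrate=0 bound=3 product=0
t=2: arr=0 -> substrate=0 bound=0 product=3
t=3: arr=2 -> substrate=0 bound=2 product=3
t=4: arr=0 -> substrate=0 bound=2 product=3
t=5: arr=2 -> substrate=0 bound=2 product=5
t=6: arr=0 -> substrate=0 bound=2 product=5
t=7: arr=0 -> substrate=0 bound=0 product=7
t=8: arr=3 -> substrate=0 bound=3 product=7
t=9: arr=2 -> substrate=2 bound=3 product=7
t=10: arr=0 -> substrate=0 bound=2 product=10
t=11: arr=3 -> substrate=2 bound=3 product=10
t=12: arr=2 -> substrate=2 bound=3 product=12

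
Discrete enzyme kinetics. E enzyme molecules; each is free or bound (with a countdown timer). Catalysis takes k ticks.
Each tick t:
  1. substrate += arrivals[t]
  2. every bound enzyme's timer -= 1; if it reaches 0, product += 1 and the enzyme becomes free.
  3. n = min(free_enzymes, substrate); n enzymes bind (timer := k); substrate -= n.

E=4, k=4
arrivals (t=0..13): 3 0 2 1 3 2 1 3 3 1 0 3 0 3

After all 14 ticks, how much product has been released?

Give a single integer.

t=0: arr=3 -> substrate=0 bound=3 product=0
t=1: arr=0 -> substrate=0 bound=3 product=0
t=2: arr=2 -> substrate=1 bound=4 product=0
t=3: arr=1 -> substrate=2 bound=4 product=0
t=4: arr=3 -> substrate=2 bound=4 product=3
t=5: arr=2 -> substrate=4 bound=4 product=3
t=6: arr=1 -> substrate=4 bound=4 product=4
t=7: arr=3 -> substrate=7 bound=4 product=4
t=8: arr=3 -> substrate=7 bound=4 product=7
t=9: arr=1 -> substrate=8 bound=4 product=7
t=10: arr=0 -> substrate=7 bound=4 product=8
t=11: arr=3 -> substrate=10 bound=4 product=8
t=12: arr=0 -> substrate=7 bound=4 product=11
t=13: arr=3 -> substrate=10 bound=4 product=11

Answer: 11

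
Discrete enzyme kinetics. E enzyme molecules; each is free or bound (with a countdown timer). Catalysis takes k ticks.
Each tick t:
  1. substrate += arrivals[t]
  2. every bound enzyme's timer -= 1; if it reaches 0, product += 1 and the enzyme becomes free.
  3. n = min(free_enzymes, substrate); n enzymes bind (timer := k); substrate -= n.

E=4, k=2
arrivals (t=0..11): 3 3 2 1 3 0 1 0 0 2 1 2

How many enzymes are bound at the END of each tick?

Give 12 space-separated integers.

Answer: 3 4 4 4 4 4 2 1 0 2 3 3

Derivation:
t=0: arr=3 -> substrate=0 bound=3 product=0
t=1: arr=3 -> substrate=2 bound=4 product=0
t=2: arr=2 -> substrate=1 bound=4 product=3
t=3: arr=1 -> substrate=1 bound=4 product=4
t=4: arr=3 -> substrate=1 bound=4 product=7
t=5: arr=0 -> substrate=0 bound=4 product=8
t=6: arr=1 -> substrate=0 bound=2 product=11
t=7: arr=0 -> substrate=0 bound=1 product=12
t=8: arr=0 -> substrate=0 bound=0 product=13
t=9: arr=2 -> substrate=0 bound=2 product=13
t=10: arr=1 -> substrate=0 bound=3 product=13
t=11: arr=2 -> substrate=0 bound=3 product=15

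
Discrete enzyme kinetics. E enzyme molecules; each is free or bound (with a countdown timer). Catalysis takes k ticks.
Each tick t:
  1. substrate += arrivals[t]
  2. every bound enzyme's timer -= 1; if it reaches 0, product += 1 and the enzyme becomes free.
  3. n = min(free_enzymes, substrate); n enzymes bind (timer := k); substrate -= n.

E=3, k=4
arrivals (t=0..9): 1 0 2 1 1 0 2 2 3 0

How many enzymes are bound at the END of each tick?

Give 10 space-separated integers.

t=0: arr=1 -> substrate=0 bound=1 product=0
t=1: arr=0 -> substrate=0 bound=1 product=0
t=2: arr=2 -> substrate=0 bound=3 product=0
t=3: arr=1 -> substrate=1 bound=3 product=0
t=4: arr=1 -> substrate=1 bound=3 product=1
t=5: arr=0 -> substrate=1 bound=3 product=1
t=6: arr=2 -> substrate=1 bound=3 product=3
t=7: arr=2 -> substrate=3 bound=3 product=3
t=8: arr=3 -> substrate=5 bound=3 product=4
t=9: arr=0 -> substrate=5 bound=3 product=4

Answer: 1 1 3 3 3 3 3 3 3 3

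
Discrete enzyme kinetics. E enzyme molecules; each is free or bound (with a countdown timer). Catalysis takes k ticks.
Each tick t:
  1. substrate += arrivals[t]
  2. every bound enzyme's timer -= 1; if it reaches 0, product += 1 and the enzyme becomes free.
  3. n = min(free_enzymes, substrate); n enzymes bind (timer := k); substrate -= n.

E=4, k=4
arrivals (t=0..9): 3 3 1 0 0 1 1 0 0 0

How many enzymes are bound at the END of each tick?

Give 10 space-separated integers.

t=0: arr=3 -> substrate=0 bound=3 product=0
t=1: arr=3 -> substrate=2 bound=4 product=0
t=2: arr=1 -> substrate=3 bound=4 product=0
t=3: arr=0 -> substrate=3 bound=4 product=0
t=4: arr=0 -> substrate=0 bound=4 product=3
t=5: arr=1 -> substrate=0 bound=4 product=4
t=6: arr=1 -> substrate=1 bound=4 product=4
t=7: arr=0 -> substrate=1 bound=4 product=4
t=8: arr=0 -> substrate=0 bound=2 product=7
t=9: arr=0 -> substrate=0 bound=1 product=8

Answer: 3 4 4 4 4 4 4 4 2 1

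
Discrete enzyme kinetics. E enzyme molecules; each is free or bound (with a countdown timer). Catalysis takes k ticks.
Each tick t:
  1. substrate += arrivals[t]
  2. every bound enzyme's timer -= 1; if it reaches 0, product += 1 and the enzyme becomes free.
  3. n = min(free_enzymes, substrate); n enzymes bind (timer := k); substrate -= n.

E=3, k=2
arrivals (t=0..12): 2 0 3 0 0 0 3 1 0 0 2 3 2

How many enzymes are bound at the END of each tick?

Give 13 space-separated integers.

Answer: 2 2 3 3 0 0 3 3 1 1 2 3 3

Derivation:
t=0: arr=2 -> substrate=0 bound=2 product=0
t=1: arr=0 -> substrate=0 bound=2 product=0
t=2: arr=3 -> substrate=0 bound=3 product=2
t=3: arr=0 -> substrate=0 bound=3 product=2
t=4: arr=0 -> substrate=0 bound=0 product=5
t=5: arr=0 -> substrate=0 bound=0 product=5
t=6: arr=3 -> substrate=0 bound=3 product=5
t=7: arr=1 -> substrate=1 bound=3 product=5
t=8: arr=0 -> substrate=0 bound=1 product=8
t=9: arr=0 -> substrate=0 bound=1 product=8
t=10: arr=2 -> substrate=0 bound=2 product=9
t=11: arr=3 -> substrate=2 bound=3 product=9
t=12: arr=2 -> substrate=2 bound=3 product=11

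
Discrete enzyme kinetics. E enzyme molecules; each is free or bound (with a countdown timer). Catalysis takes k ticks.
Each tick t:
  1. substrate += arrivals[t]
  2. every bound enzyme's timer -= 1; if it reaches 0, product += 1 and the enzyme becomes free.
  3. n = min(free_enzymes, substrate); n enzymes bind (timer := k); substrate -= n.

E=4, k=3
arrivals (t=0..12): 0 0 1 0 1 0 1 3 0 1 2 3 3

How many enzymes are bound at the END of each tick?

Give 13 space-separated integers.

Answer: 0 0 1 1 2 1 2 4 4 4 3 4 4

Derivation:
t=0: arr=0 -> substrate=0 bound=0 product=0
t=1: arr=0 -> substrate=0 bound=0 product=0
t=2: arr=1 -> substrate=0 bound=1 product=0
t=3: arr=0 -> substrate=0 bound=1 product=0
t=4: arr=1 -> substrate=0 bound=2 product=0
t=5: arr=0 -> substrate=0 bound=1 product=1
t=6: arr=1 -> substrate=0 bound=2 product=1
t=7: arr=3 -> substrate=0 bound=4 product=2
t=8: arr=0 -> substrate=0 bound=4 product=2
t=9: arr=1 -> substrate=0 bound=4 product=3
t=10: arr=2 -> substrate=0 bound=3 product=6
t=11: arr=3 -> substrate=2 bound=4 product=6
t=12: arr=3 -> substrate=4 bound=4 product=7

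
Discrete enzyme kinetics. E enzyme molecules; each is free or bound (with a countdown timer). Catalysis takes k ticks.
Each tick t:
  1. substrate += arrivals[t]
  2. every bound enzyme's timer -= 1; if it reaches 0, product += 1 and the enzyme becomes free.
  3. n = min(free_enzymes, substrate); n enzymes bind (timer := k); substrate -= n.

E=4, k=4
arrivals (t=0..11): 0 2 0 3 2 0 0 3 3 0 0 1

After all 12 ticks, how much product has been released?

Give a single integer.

t=0: arr=0 -> substrate=0 bound=0 product=0
t=1: arr=2 -> substrate=0 bound=2 product=0
t=2: arr=0 -> substrate=0 bound=2 product=0
t=3: arr=3 -> substrate=1 bound=4 product=0
t=4: arr=2 -> substrate=3 bound=4 product=0
t=5: arr=0 -> substrate=1 bound=4 product=2
t=6: arr=0 -> substrate=1 bound=4 product=2
t=7: arr=3 -> substrate=2 bound=4 product=4
t=8: arr=3 -> substrate=5 bound=4 product=4
t=9: arr=0 -> substrate=3 bound=4 product=6
t=10: arr=0 -> substrate=3 bound=4 product=6
t=11: arr=1 -> substrate=2 bound=4 product=8

Answer: 8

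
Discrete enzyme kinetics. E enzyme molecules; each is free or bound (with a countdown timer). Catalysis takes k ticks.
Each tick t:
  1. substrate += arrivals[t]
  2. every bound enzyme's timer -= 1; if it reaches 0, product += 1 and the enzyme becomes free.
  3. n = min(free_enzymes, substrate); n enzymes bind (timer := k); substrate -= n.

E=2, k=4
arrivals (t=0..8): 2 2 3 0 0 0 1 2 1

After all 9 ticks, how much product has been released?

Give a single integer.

Answer: 4

Derivation:
t=0: arr=2 -> substrate=0 bound=2 product=0
t=1: arr=2 -> substrate=2 bound=2 product=0
t=2: arr=3 -> substrate=5 bound=2 product=0
t=3: arr=0 -> substrate=5 bound=2 product=0
t=4: arr=0 -> substrate=3 bound=2 product=2
t=5: arr=0 -> substrate=3 bound=2 product=2
t=6: arr=1 -> substrate=4 bound=2 product=2
t=7: arr=2 -> substrate=6 bound=2 product=2
t=8: arr=1 -> substrate=5 bound=2 product=4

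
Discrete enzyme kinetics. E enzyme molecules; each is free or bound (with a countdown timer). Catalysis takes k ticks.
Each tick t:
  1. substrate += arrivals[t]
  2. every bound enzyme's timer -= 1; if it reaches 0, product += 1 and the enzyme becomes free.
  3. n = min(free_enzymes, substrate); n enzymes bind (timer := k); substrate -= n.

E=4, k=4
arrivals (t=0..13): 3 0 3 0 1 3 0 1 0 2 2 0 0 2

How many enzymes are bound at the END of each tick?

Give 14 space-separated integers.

t=0: arr=3 -> substrate=0 bound=3 product=0
t=1: arr=0 -> substrate=0 bound=3 product=0
t=2: arr=3 -> substrate=2 bound=4 product=0
t=3: arr=0 -> substrate=2 bound=4 product=0
t=4: arr=1 -> substrate=0 bound=4 product=3
t=5: arr=3 -> substrate=3 bound=4 product=3
t=6: arr=0 -> substrate=2 bound=4 product=4
t=7: arr=1 -> substrate=3 bound=4 product=4
t=8: arr=0 -> substrate=0 bound=4 product=7
t=9: arr=2 -> substrate=2 bound=4 product=7
t=10: arr=2 -> substrate=3 bound=4 product=8
t=11: arr=0 -> substrate=3 bound=4 product=8
t=12: arr=0 -> substrate=0 bound=4 product=11
t=13: arr=2 -> substrate=2 bound=4 product=11

Answer: 3 3 4 4 4 4 4 4 4 4 4 4 4 4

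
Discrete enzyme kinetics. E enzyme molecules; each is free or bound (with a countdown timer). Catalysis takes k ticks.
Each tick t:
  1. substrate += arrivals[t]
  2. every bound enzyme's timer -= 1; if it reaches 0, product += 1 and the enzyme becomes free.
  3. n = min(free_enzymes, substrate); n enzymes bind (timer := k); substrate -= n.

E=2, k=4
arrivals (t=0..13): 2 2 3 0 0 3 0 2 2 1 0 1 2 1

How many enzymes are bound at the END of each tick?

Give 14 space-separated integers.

Answer: 2 2 2 2 2 2 2 2 2 2 2 2 2 2

Derivation:
t=0: arr=2 -> substrate=0 bound=2 product=0
t=1: arr=2 -> substrate=2 bound=2 product=0
t=2: arr=3 -> substrate=5 bound=2 product=0
t=3: arr=0 -> substrate=5 bound=2 product=0
t=4: arr=0 -> substrate=3 bound=2 product=2
t=5: arr=3 -> substrate=6 bound=2 product=2
t=6: arr=0 -> substrate=6 bound=2 product=2
t=7: arr=2 -> substrate=8 bound=2 product=2
t=8: arr=2 -> substrate=8 bound=2 product=4
t=9: arr=1 -> substrate=9 bound=2 product=4
t=10: arr=0 -> substrate=9 bound=2 product=4
t=11: arr=1 -> substrate=10 bound=2 product=4
t=12: arr=2 -> substrate=10 bound=2 product=6
t=13: arr=1 -> substrate=11 bound=2 product=6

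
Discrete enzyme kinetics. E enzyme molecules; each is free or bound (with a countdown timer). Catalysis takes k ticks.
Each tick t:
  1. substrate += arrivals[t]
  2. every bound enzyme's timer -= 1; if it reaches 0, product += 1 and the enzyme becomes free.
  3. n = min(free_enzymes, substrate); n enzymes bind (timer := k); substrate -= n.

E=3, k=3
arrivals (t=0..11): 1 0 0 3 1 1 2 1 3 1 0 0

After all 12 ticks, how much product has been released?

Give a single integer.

t=0: arr=1 -> substrate=0 bound=1 product=0
t=1: arr=0 -> substrate=0 bound=1 product=0
t=2: arr=0 -> substrate=0 bound=1 product=0
t=3: arr=3 -> substrate=0 bound=3 product=1
t=4: arr=1 -> substrate=1 bound=3 product=1
t=5: arr=1 -> substrate=2 bound=3 product=1
t=6: arr=2 -> substrate=1 bound=3 product=4
t=7: arr=1 -> substrate=2 bound=3 product=4
t=8: arr=3 -> substrate=5 bound=3 product=4
t=9: arr=1 -> substrate=3 bound=3 product=7
t=10: arr=0 -> substrate=3 bound=3 product=7
t=11: arr=0 -> substrate=3 bound=3 product=7

Answer: 7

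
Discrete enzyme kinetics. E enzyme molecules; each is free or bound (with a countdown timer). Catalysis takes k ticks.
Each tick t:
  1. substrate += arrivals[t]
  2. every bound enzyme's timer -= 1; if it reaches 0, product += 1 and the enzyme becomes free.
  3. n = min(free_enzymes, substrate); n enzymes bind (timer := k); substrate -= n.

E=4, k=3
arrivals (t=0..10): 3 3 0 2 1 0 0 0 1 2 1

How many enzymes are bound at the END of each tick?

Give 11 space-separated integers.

t=0: arr=3 -> substrate=0 bound=3 product=0
t=1: arr=3 -> substrate=2 bound=4 product=0
t=2: arr=0 -> substrate=2 bound=4 product=0
t=3: arr=2 -> substrate=1 bound=4 product=3
t=4: arr=1 -> substrate=1 bound=4 product=4
t=5: arr=0 -> substrate=1 bound=4 product=4
t=6: arr=0 -> substrate=0 bound=2 product=7
t=7: arr=0 -> substrate=0 bound=1 product=8
t=8: arr=1 -> substrate=0 bound=2 product=8
t=9: arr=2 -> substrate=0 bound=3 product=9
t=10: arr=1 -> substrate=0 bound=4 product=9

Answer: 3 4 4 4 4 4 2 1 2 3 4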